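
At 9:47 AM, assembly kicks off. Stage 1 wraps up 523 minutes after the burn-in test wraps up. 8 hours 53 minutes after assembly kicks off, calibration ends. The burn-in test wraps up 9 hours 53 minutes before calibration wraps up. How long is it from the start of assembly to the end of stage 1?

7 h 43 min

Calibration ends at 9:47 AM + 533 min = 6:40 PM.
The burn-in test ends at 6:40 PM − 593 min = 8:47 AM.
Stage 1 ends at 8:47 AM + 523 min = 5:30 PM.
From 9:47 AM to 5:30 PM is 7 h 43 min.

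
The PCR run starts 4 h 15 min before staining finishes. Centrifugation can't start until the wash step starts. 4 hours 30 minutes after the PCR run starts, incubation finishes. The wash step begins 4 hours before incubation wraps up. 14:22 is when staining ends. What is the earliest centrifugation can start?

The PCR run starts at 14:22 − 255 min = 10:07.
Incubation ends at 10:07 + 270 min = 14:37.
The wash step starts at 14:37 − 240 min = 10:37.
Centrifugation is bounded by the wash step, so the earliest it can start is 10:37.

10:37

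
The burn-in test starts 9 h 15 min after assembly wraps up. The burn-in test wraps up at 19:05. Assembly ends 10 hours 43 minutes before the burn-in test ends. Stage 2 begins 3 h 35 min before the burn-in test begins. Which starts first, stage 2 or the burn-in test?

stage 2

Assembly ends at 19:05 − 643 min = 08:22.
The burn-in test starts at 08:22 + 555 min = 17:37.
Stage 2 starts at 17:37 − 215 min = 14:02.
Stage 2 starts at 14:02 and the burn-in test starts at 17:37, so stage 2 is first.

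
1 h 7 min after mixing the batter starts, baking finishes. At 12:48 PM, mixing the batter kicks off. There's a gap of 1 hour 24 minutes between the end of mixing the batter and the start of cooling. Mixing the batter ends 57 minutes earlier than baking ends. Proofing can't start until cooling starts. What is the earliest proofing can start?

Baking ends at 12:48 PM + 67 min = 1:55 PM.
Mixing the batter ends at 1:55 PM − 57 min = 12:58 PM.
Cooling starts at 12:58 PM + 84 min = 2:22 PM.
Proofing is bounded by cooling, so the earliest it can start is 2:22 PM.

2:22 PM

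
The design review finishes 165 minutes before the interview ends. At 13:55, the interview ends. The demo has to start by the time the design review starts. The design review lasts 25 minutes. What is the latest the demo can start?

The design review ends at 13:55 − 165 min = 11:10.
The design review starts at 11:10 − 25 min = 10:45.
The demo is bounded by the design review, so the latest it can start is 10:45.

10:45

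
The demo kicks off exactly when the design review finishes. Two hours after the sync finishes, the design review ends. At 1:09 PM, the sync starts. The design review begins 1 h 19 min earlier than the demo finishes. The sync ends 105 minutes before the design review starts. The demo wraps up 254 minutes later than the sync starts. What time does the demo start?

The demo ends at 1:09 PM + 254 min = 5:23 PM.
The design review starts at 5:23 PM − 79 min = 4:04 PM.
The sync ends at 4:04 PM − 105 min = 2:19 PM.
The design review ends at 2:19 PM + 120 min = 4:19 PM.
So the demo starts at 4:19 PM.

4:19 PM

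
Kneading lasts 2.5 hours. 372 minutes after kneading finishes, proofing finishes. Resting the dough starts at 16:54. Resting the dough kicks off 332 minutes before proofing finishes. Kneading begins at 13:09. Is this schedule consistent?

No

Kneading ends at 13:09 + 150 min = 15:39.
Proofing ends at 15:39 + 372 min = 21:51.
Resting the dough starts at 21:51 − 332 min = 16:19.
But resting the dough is also said to start at 16:54 — a 35-minute conflict.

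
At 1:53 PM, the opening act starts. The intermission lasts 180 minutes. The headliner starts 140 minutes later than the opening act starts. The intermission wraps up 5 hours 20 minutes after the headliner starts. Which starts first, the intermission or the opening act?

the opening act

The headliner starts at 1:53 PM + 140 min = 4:13 PM.
The intermission ends at 4:13 PM + 320 min = 9:33 PM.
The intermission starts at 9:33 PM − 180 min = 6:33 PM.
The intermission starts at 6:33 PM and the opening act starts at 1:53 PM, so the opening act is first.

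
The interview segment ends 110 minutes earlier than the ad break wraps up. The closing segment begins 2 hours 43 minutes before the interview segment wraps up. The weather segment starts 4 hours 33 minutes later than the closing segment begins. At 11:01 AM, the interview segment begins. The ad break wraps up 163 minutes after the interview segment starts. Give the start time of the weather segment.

1:44 PM

The ad break ends at 11:01 AM + 163 min = 1:44 PM.
The interview segment ends at 1:44 PM − 110 min = 11:54 AM.
The closing segment starts at 11:54 AM − 163 min = 9:11 AM.
The weather segment starts at 9:11 AM + 273 min = 1:44 PM.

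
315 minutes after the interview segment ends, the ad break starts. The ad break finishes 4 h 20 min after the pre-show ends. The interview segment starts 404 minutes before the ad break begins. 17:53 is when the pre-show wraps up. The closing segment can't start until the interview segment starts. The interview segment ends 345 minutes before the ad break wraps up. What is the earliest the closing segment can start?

The ad break ends at 17:53 + 260 min = 22:13.
The interview segment ends at 22:13 − 345 min = 16:28.
The ad break starts at 16:28 + 315 min = 21:43.
The interview segment starts at 21:43 − 404 min = 14:59.
The closing segment is bounded by the interview segment, so the earliest it can start is 14:59.

14:59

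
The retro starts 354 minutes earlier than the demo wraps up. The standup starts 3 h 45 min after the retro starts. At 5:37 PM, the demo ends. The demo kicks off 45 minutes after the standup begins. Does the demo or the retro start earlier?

the retro

The retro starts at 5:37 PM − 354 min = 11:43 AM.
The standup starts at 11:43 AM + 225 min = 3:28 PM.
The demo starts at 3:28 PM + 45 min = 4:13 PM.
The demo starts at 4:13 PM and the retro starts at 11:43 AM, so the retro is first.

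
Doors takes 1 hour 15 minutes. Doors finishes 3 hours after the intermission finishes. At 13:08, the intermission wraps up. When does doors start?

14:53

Doors ends at 13:08 + 180 min = 16:08.
Doors starts at 16:08 − 75 min = 14:53.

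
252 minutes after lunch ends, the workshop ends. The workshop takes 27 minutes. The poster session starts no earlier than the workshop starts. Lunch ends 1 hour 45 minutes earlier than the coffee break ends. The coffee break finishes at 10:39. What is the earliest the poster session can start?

12:39

Lunch ends at 10:39 − 105 min = 08:54.
The workshop ends at 08:54 + 252 min = 13:06.
The workshop starts at 13:06 − 27 min = 12:39.
The poster session is bounded by the workshop, so the earliest it can start is 12:39.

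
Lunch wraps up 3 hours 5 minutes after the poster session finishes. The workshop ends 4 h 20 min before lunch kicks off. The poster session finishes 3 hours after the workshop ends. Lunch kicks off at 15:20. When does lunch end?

The workshop ends at 15:20 − 260 min = 11:00.
The poster session ends at 11:00 + 180 min = 14:00.
Lunch ends at 14:00 + 185 min = 17:05.

17:05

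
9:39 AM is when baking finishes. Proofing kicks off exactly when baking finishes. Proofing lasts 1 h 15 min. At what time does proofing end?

10:54 AM

Proofing starts at 9:39 AM.
Proofing ends at 9:39 AM + 75 min = 10:54 AM.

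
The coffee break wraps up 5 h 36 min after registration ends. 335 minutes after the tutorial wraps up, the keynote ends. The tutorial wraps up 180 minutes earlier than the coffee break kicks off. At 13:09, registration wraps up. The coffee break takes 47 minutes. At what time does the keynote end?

20:33

The coffee break ends at 13:09 + 336 min = 18:45.
The coffee break starts at 18:45 − 47 min = 17:58.
The tutorial ends at 17:58 − 180 min = 14:58.
The keynote ends at 14:58 + 335 min = 20:33.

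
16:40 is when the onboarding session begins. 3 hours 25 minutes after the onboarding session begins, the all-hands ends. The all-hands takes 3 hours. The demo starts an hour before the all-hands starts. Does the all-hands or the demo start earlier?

the demo

The all-hands ends at 16:40 + 205 min = 20:05.
The all-hands starts at 20:05 − 180 min = 17:05.
The demo starts at 17:05 − 60 min = 16:05.
The all-hands starts at 17:05 and the demo starts at 16:05, so the demo is first.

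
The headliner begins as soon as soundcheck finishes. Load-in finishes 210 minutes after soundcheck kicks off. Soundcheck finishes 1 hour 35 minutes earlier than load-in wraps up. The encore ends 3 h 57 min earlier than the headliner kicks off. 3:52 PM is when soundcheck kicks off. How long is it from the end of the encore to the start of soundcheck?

122 minutes

Load-in ends at 3:52 PM + 210 min = 7:22 PM.
Soundcheck ends at 7:22 PM − 95 min = 5:47 PM.
So the headliner starts at 5:47 PM.
The encore ends at 5:47 PM − 237 min = 1:50 PM.
From 1:50 PM to 3:52 PM is 122 minutes.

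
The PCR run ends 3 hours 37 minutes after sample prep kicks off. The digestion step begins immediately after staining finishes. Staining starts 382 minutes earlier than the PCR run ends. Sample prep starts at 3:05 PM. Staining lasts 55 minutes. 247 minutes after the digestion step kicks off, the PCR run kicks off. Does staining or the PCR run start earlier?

The PCR run ends at 3:05 PM + 217 min = 6:42 PM.
Staining starts at 6:42 PM − 382 min = 12:20 PM.
Staining ends at 12:20 PM + 55 min = 1:15 PM.
So the digestion step starts at 1:15 PM.
The PCR run starts at 1:15 PM + 247 min = 5:22 PM.
Staining starts at 12:20 PM and the PCR run starts at 5:22 PM, so staining is first.

staining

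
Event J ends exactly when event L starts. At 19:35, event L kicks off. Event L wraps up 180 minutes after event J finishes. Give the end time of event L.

Event J ends at 19:35.
Event L ends at 19:35 + 180 min = 22:35.

22:35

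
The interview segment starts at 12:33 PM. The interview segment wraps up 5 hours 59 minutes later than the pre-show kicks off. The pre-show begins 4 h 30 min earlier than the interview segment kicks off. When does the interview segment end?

2:02 PM

The pre-show starts at 12:33 PM − 270 min = 8:03 AM.
The interview segment ends at 8:03 AM + 359 min = 2:02 PM.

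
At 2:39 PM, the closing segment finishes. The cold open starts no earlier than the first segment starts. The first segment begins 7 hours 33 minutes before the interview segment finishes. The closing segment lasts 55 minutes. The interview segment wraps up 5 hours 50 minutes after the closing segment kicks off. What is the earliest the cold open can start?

The closing segment starts at 2:39 PM − 55 min = 1:44 PM.
The interview segment ends at 1:44 PM + 350 min = 7:34 PM.
The first segment starts at 7:34 PM − 453 min = 12:01 PM.
The cold open is bounded by the first segment, so the earliest it can start is 12:01 PM.

12:01 PM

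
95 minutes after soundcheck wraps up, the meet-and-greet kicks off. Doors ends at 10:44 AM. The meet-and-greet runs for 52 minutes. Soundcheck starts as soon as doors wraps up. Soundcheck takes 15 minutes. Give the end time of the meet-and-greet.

Soundcheck starts at 10:44 AM.
Soundcheck ends at 10:44 AM + 15 min = 10:59 AM.
The meet-and-greet starts at 10:59 AM + 95 min = 12:34 PM.
The meet-and-greet ends at 12:34 PM + 52 min = 1:26 PM.

1:26 PM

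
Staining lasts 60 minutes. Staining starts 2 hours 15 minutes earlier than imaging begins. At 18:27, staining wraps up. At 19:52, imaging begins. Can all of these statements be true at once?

No

Staining starts at 19:52 − 135 min = 17:37.
Staining ends at 17:37 + 60 min = 18:37.
But staining is also said to end at 18:27 — a 10-minute conflict.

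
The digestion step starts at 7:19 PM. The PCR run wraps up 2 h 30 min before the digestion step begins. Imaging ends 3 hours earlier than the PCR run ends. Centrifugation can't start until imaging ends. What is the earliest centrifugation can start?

The PCR run ends at 7:19 PM − 150 min = 4:49 PM.
Imaging ends at 4:49 PM − 180 min = 1:49 PM.
Centrifugation is bounded by imaging, so the earliest it can start is 1:49 PM.

1:49 PM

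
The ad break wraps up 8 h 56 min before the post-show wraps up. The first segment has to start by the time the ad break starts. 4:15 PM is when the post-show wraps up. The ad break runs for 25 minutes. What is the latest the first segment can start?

6:54 AM

The ad break ends at 4:15 PM − 536 min = 7:19 AM.
The ad break starts at 7:19 AM − 25 min = 6:54 AM.
The first segment is bounded by the ad break, so the latest it can start is 6:54 AM.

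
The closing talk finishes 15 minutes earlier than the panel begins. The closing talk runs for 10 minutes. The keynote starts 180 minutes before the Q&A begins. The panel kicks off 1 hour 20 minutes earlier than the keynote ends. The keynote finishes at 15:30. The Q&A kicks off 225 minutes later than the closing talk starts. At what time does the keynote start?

14:30

The panel starts at 15:30 − 80 min = 14:10.
The closing talk ends at 14:10 − 15 min = 13:55.
The closing talk starts at 13:55 − 10 min = 13:45.
The Q&A starts at 13:45 + 225 min = 17:30.
The keynote starts at 17:30 − 180 min = 14:30.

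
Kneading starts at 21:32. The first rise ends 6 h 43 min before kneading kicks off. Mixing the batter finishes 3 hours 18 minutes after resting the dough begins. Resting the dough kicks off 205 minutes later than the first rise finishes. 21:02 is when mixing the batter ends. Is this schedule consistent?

No

The first rise ends at 21:32 − 403 min = 14:49.
Resting the dough starts at 14:49 + 205 min = 18:14.
Mixing the batter ends at 18:14 + 198 min = 21:32.
But mixing the batter is also said to end at 21:02 — a 30-minute conflict.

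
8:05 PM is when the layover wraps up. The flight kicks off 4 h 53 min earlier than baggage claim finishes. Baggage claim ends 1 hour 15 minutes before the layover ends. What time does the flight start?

1:57 PM

Baggage claim ends at 8:05 PM − 75 min = 6:50 PM.
The flight starts at 6:50 PM − 293 min = 1:57 PM.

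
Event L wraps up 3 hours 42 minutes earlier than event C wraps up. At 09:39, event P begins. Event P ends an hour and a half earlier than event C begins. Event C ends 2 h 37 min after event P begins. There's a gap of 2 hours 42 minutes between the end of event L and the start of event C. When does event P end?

09:46

Event C ends at 09:39 + 157 min = 12:16.
Event L ends at 12:16 − 222 min = 08:34.
Event C starts at 08:34 + 162 min = 11:16.
Event P ends at 11:16 − 90 min = 09:46.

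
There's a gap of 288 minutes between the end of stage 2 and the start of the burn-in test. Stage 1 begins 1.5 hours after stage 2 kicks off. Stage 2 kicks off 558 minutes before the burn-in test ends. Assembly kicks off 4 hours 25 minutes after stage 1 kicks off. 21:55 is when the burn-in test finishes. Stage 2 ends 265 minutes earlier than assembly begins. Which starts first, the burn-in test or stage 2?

Stage 2 starts at 21:55 − 558 min = 12:37.
Stage 1 starts at 12:37 + 90 min = 14:07.
Assembly starts at 14:07 + 265 min = 18:32.
Stage 2 ends at 18:32 − 265 min = 14:07.
The burn-in test starts at 14:07 + 288 min = 18:55.
The burn-in test starts at 18:55 and stage 2 starts at 12:37, so stage 2 is first.

stage 2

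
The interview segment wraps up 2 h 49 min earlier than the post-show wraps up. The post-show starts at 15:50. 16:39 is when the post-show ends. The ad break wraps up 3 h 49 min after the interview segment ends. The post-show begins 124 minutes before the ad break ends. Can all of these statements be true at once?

No

The interview segment ends at 16:39 − 169 min = 13:50.
The ad break ends at 13:50 + 229 min = 17:39.
The post-show starts at 17:39 − 124 min = 15:35.
But the post-show is also said to start at 15:50 — a 15-minute conflict.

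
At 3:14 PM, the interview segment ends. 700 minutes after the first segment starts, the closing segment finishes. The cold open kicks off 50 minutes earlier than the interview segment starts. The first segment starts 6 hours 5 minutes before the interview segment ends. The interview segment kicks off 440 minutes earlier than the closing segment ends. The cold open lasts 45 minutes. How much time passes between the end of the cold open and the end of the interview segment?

The first segment starts at 3:14 PM − 365 min = 9:09 AM.
The closing segment ends at 9:09 AM + 700 min = 8:49 PM.
The interview segment starts at 8:49 PM − 440 min = 1:29 PM.
The cold open starts at 1:29 PM − 50 min = 12:39 PM.
The cold open ends at 12:39 PM + 45 min = 1:24 PM.
From 1:24 PM to 3:14 PM is 1 hour 50 minutes.

1 hour 50 minutes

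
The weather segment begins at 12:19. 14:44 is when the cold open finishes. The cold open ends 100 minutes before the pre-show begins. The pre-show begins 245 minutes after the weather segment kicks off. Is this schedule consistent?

The pre-show starts at 12:19 + 245 min = 16:24.
The cold open ends at 16:24 − 100 min = 14:44.
That matches the stated 14:44, so the schedule is consistent.

Yes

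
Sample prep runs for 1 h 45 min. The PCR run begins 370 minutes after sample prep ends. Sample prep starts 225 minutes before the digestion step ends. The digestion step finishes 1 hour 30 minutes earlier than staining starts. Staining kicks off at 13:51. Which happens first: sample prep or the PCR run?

The digestion step ends at 13:51 − 90 min = 12:21.
Sample prep starts at 12:21 − 225 min = 08:36.
Sample prep ends at 08:36 + 105 min = 10:21.
The PCR run starts at 10:21 + 370 min = 16:31.
Sample prep starts at 08:36 and the PCR run starts at 16:31, so sample prep is first.

sample prep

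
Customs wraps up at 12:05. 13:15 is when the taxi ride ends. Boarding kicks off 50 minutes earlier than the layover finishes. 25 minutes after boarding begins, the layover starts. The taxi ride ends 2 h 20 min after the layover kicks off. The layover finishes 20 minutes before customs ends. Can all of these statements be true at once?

No

The layover ends at 12:05 − 20 min = 11:45.
Boarding starts at 11:45 − 50 min = 10:55.
The layover starts at 10:55 + 25 min = 11:20.
The taxi ride ends at 11:20 + 140 min = 13:40.
But the taxi ride is also said to end at 13:15 — a 25-minute conflict.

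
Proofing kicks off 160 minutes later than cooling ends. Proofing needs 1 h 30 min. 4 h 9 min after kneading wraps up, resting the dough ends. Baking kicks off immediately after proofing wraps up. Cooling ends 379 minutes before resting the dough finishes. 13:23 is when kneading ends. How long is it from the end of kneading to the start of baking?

2 hours

Resting the dough ends at 13:23 + 249 min = 17:32.
Cooling ends at 17:32 − 379 min = 11:13.
Proofing starts at 11:13 + 160 min = 13:53.
Proofing ends at 13:53 + 90 min = 15:23.
So baking starts at 15:23.
From 13:23 to 15:23 is 2 hours.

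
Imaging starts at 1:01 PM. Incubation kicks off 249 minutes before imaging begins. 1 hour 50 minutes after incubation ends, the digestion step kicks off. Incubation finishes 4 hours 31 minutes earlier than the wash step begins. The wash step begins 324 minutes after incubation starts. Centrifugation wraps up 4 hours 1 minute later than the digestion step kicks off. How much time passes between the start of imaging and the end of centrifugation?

2 h 35 min

Incubation starts at 1:01 PM − 249 min = 8:52 AM.
The wash step starts at 8:52 AM + 324 min = 2:16 PM.
Incubation ends at 2:16 PM − 271 min = 9:45 AM.
The digestion step starts at 9:45 AM + 110 min = 11:35 AM.
Centrifugation ends at 11:35 AM + 241 min = 3:36 PM.
From 1:01 PM to 3:36 PM is 2 h 35 min.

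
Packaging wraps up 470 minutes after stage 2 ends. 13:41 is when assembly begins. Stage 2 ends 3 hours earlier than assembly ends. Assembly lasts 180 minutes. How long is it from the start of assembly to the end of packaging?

7 hours 50 minutes

Assembly ends at 13:41 + 180 min = 16:41.
Stage 2 ends at 16:41 − 180 min = 13:41.
Packaging ends at 13:41 + 470 min = 21:31.
From 13:41 to 21:31 is 7 hours 50 minutes.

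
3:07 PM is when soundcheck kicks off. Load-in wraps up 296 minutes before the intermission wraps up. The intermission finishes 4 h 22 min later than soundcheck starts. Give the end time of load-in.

2:33 PM

The intermission ends at 3:07 PM + 262 min = 7:29 PM.
Load-in ends at 7:29 PM − 296 min = 2:33 PM.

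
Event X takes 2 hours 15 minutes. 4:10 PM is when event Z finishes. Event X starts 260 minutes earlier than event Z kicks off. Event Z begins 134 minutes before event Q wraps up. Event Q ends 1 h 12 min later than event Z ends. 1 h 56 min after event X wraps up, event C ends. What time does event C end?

2:59 PM

Event Q ends at 4:10 PM + 72 min = 5:22 PM.
Event Z starts at 5:22 PM − 134 min = 3:08 PM.
Event X starts at 3:08 PM − 260 min = 10:48 AM.
Event X ends at 10:48 AM + 135 min = 1:03 PM.
Event C ends at 1:03 PM + 116 min = 2:59 PM.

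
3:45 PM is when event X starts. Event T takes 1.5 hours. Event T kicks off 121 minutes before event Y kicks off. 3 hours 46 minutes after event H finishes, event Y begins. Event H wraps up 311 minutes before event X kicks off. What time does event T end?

1:49 PM

Event H ends at 3:45 PM − 311 min = 10:34 AM.
Event Y starts at 10:34 AM + 226 min = 2:20 PM.
Event T starts at 2:20 PM − 121 min = 12:19 PM.
Event T ends at 12:19 PM + 90 min = 1:49 PM.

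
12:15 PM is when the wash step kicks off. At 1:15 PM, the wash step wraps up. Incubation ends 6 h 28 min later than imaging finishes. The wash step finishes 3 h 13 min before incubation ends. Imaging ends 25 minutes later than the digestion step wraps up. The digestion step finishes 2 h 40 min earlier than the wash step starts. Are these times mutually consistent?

The digestion step ends at 12:15 PM − 160 min = 9:35 AM.
Imaging ends at 9:35 AM + 25 min = 10:00 AM.
Incubation ends at 10:00 AM + 388 min = 4:28 PM.
The wash step ends at 4:28 PM − 193 min = 1:15 PM.
That matches the stated 1:15 PM, so the schedule is consistent.

Yes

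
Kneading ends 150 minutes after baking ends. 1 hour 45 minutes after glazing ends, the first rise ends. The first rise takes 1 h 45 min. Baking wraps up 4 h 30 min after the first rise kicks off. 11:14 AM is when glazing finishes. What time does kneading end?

6:14 PM

The first rise ends at 11:14 AM + 105 min = 12:59 PM.
The first rise starts at 12:59 PM − 105 min = 11:14 AM.
Baking ends at 11:14 AM + 270 min = 3:44 PM.
Kneading ends at 3:44 PM + 150 min = 6:14 PM.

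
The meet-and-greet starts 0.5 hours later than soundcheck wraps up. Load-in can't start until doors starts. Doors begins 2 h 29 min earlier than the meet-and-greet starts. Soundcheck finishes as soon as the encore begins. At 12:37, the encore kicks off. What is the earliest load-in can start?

Soundcheck ends at 12:37.
The meet-and-greet starts at 12:37 + 30 min = 13:07.
Doors starts at 13:07 − 149 min = 10:38.
Load-in is bounded by doors, so the earliest it can start is 10:38.

10:38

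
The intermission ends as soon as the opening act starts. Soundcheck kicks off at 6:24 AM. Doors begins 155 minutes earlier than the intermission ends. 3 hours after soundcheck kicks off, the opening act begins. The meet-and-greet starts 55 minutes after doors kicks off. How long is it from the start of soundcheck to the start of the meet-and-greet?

80 minutes

The opening act starts at 6:24 AM + 180 min = 9:24 AM.
So the intermission ends at 9:24 AM.
Doors starts at 9:24 AM − 155 min = 6:49 AM.
The meet-and-greet starts at 6:49 AM + 55 min = 7:44 AM.
From 6:24 AM to 7:44 AM is 80 minutes.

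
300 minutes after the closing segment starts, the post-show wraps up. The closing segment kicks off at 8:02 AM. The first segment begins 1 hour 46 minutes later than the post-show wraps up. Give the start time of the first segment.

2:48 PM

The post-show ends at 8:02 AM + 300 min = 1:02 PM.
The first segment starts at 1:02 PM + 106 min = 2:48 PM.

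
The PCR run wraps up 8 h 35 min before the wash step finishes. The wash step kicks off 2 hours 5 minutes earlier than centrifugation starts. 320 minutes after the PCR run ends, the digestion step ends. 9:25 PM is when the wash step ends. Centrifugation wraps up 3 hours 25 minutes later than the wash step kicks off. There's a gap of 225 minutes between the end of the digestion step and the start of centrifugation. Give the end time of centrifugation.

The PCR run ends at 9:25 PM − 515 min = 12:50 PM.
The digestion step ends at 12:50 PM + 320 min = 6:10 PM.
Centrifugation starts at 6:10 PM + 225 min = 9:55 PM.
The wash step starts at 9:55 PM − 125 min = 7:50 PM.
Centrifugation ends at 7:50 PM + 205 min = 11:15 PM.

11:15 PM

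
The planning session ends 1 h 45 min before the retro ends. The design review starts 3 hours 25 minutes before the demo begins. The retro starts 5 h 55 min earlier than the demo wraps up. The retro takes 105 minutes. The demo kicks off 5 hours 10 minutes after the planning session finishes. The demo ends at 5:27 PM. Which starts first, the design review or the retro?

the retro

The retro starts at 5:27 PM − 355 min = 11:32 AM.
The retro ends at 11:32 AM + 105 min = 1:17 PM.
The planning session ends at 1:17 PM − 105 min = 11:32 AM.
The demo starts at 11:32 AM + 310 min = 4:42 PM.
The design review starts at 4:42 PM − 205 min = 1:17 PM.
The design review starts at 1:17 PM and the retro starts at 11:32 AM, so the retro is first.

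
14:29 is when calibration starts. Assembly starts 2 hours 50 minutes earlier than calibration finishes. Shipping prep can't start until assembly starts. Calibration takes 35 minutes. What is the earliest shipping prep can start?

Calibration ends at 14:29 + 35 min = 15:04.
Assembly starts at 15:04 − 170 min = 12:14.
Shipping prep is bounded by assembly, so the earliest it can start is 12:14.

12:14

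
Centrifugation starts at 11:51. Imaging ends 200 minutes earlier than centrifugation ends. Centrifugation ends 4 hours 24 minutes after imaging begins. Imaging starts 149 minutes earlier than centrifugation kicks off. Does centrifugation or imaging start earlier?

Imaging starts at 11:51 − 149 min = 09:22.
Centrifugation starts at 11:51 and imaging starts at 09:22, so imaging is first.

imaging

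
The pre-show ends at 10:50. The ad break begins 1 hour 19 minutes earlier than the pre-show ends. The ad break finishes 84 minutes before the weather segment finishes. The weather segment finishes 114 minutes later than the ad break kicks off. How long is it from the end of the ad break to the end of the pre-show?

The ad break starts at 10:50 − 79 min = 09:31.
The weather segment ends at 09:31 + 114 min = 11:25.
The ad break ends at 11:25 − 84 min = 10:01.
From 10:01 to 10:50 is 49 minutes.

49 minutes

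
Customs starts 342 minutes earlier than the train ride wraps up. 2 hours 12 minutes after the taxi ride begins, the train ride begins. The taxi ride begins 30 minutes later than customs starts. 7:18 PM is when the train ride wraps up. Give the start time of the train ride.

Customs starts at 7:18 PM − 342 min = 1:36 PM.
The taxi ride starts at 1:36 PM + 30 min = 2:06 PM.
The train ride starts at 2:06 PM + 132 min = 4:18 PM.

4:18 PM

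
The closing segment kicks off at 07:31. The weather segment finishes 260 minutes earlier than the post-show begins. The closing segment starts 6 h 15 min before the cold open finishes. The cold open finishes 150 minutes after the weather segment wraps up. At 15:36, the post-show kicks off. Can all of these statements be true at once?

Yes

The weather segment ends at 15:36 − 260 min = 11:16.
The cold open ends at 11:16 + 150 min = 13:46.
The closing segment starts at 13:46 − 375 min = 07:31.
That matches the stated 07:31, so the schedule is consistent.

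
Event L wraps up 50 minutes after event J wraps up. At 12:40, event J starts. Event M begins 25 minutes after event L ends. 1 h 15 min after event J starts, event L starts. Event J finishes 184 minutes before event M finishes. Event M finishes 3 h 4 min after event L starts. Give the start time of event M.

Event L starts at 12:40 + 75 min = 13:55.
Event M ends at 13:55 + 184 min = 16:59.
Event J ends at 16:59 − 184 min = 13:55.
Event L ends at 13:55 + 50 min = 14:45.
Event M starts at 14:45 + 25 min = 15:10.

15:10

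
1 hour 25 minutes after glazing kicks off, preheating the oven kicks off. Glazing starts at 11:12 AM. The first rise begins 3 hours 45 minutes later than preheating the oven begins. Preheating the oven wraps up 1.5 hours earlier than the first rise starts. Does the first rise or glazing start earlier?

Preheating the oven starts at 11:12 AM + 85 min = 12:37 PM.
The first rise starts at 12:37 PM + 225 min = 4:22 PM.
The first rise starts at 4:22 PM and glazing starts at 11:12 AM, so glazing is first.

glazing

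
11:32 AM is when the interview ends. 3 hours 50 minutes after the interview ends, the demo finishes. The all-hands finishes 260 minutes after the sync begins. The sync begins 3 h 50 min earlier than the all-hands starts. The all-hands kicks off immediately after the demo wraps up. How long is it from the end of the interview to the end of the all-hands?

The demo ends at 11:32 AM + 230 min = 3:22 PM.
So the all-hands starts at 3:22 PM.
The sync starts at 3:22 PM − 230 min = 11:32 AM.
The all-hands ends at 11:32 AM + 260 min = 3:52 PM.
From 11:32 AM to 3:52 PM is 4 h 20 min.

4 h 20 min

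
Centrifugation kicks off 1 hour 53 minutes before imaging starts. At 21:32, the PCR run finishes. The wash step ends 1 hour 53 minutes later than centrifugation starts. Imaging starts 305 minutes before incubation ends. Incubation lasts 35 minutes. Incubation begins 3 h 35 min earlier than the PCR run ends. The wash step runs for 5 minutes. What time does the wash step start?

Incubation starts at 21:32 − 215 min = 17:57.
Incubation ends at 17:57 + 35 min = 18:32.
Imaging starts at 18:32 − 305 min = 13:27.
Centrifugation starts at 13:27 − 113 min = 11:34.
The wash step ends at 11:34 + 113 min = 13:27.
The wash step starts at 13:27 − 5 min = 13:22.

13:22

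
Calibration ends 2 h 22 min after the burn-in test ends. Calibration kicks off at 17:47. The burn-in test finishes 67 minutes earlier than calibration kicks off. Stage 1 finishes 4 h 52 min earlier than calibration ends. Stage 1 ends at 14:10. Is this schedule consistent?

The burn-in test ends at 17:47 − 67 min = 16:40.
Calibration ends at 16:40 + 142 min = 19:02.
Stage 1 ends at 19:02 − 292 min = 14:10.
That matches the stated 14:10, so the schedule is consistent.

Yes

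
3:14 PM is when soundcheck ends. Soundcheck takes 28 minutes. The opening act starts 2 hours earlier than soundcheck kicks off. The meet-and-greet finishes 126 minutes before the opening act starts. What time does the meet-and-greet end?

10:40 AM

Soundcheck starts at 3:14 PM − 28 min = 2:46 PM.
The opening act starts at 2:46 PM − 120 min = 12:46 PM.
The meet-and-greet ends at 12:46 PM − 126 min = 10:40 AM.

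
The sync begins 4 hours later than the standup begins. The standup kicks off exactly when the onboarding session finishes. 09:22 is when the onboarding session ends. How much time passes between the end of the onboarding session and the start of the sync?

240 minutes

The standup starts at 09:22.
The sync starts at 09:22 + 240 min = 13:22.
From 09:22 to 13:22 is 240 minutes.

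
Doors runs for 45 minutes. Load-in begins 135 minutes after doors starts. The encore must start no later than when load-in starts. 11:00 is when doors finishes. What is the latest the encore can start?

Doors starts at 11:00 − 45 min = 10:15.
Load-in starts at 10:15 + 135 min = 12:30.
The encore is bounded by load-in, so the latest it can start is 12:30.

12:30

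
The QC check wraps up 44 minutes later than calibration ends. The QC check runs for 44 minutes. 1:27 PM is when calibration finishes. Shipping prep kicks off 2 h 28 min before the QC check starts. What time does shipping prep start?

10:59 AM

The QC check ends at 1:27 PM + 44 min = 2:11 PM.
The QC check starts at 2:11 PM − 44 min = 1:27 PM.
Shipping prep starts at 1:27 PM − 148 min = 10:59 AM.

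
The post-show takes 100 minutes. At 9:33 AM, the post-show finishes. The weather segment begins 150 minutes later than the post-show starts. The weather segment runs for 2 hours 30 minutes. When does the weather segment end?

The post-show starts at 9:33 AM − 100 min = 7:53 AM.
The weather segment starts at 7:53 AM + 150 min = 10:23 AM.
The weather segment ends at 10:23 AM + 150 min = 12:53 PM.

12:53 PM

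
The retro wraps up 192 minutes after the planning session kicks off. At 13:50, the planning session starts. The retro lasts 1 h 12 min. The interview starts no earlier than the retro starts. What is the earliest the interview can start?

15:50

The retro ends at 13:50 + 192 min = 17:02.
The retro starts at 17:02 − 72 min = 15:50.
The interview is bounded by the retro, so the earliest it can start is 15:50.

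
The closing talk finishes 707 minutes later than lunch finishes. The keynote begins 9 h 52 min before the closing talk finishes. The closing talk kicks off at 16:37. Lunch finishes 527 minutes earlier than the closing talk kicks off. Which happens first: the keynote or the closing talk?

the keynote

Lunch ends at 16:37 − 527 min = 07:50.
The closing talk ends at 07:50 + 707 min = 19:37.
The keynote starts at 19:37 − 592 min = 09:45.
The keynote starts at 09:45 and the closing talk starts at 16:37, so the keynote is first.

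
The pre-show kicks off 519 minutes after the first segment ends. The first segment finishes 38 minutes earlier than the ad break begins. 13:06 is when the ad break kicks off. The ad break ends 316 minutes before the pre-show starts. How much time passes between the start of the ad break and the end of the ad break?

2 h 45 min

The first segment ends at 13:06 − 38 min = 12:28.
The pre-show starts at 12:28 + 519 min = 21:07.
The ad break ends at 21:07 − 316 min = 15:51.
From 13:06 to 15:51 is 2 h 45 min.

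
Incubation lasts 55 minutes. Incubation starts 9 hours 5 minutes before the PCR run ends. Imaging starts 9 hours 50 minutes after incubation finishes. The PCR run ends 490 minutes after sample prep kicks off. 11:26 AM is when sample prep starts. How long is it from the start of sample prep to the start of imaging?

590 minutes

The PCR run ends at 11:26 AM + 490 min = 7:36 PM.
Incubation starts at 7:36 PM − 545 min = 10:31 AM.
Incubation ends at 10:31 AM + 55 min = 11:26 AM.
Imaging starts at 11:26 AM + 590 min = 9:16 PM.
From 11:26 AM to 9:16 PM is 590 minutes.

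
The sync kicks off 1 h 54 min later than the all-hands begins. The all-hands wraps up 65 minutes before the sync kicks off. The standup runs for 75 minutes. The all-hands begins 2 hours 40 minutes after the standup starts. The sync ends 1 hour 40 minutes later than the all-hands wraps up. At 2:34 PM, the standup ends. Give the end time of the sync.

The standup starts at 2:34 PM − 75 min = 1:19 PM.
The all-hands starts at 1:19 PM + 160 min = 3:59 PM.
The sync starts at 3:59 PM + 114 min = 5:53 PM.
The all-hands ends at 5:53 PM − 65 min = 4:48 PM.
The sync ends at 4:48 PM + 100 min = 6:28 PM.

6:28 PM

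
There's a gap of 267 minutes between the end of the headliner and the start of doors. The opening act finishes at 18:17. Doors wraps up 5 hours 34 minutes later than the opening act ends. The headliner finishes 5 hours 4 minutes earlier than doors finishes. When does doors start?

23:14

Doors ends at 18:17 + 334 min = 23:51.
The headliner ends at 23:51 − 304 min = 18:47.
Doors starts at 18:47 + 267 min = 23:14.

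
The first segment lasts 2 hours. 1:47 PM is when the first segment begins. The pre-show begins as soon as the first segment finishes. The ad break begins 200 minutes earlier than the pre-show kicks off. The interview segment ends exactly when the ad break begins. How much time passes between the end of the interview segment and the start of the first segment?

80 minutes

The first segment ends at 1:47 PM + 120 min = 3:47 PM.
So the pre-show starts at 3:47 PM.
The ad break starts at 3:47 PM − 200 min = 12:27 PM.
So the interview segment ends at 12:27 PM.
From 12:27 PM to 1:47 PM is 80 minutes.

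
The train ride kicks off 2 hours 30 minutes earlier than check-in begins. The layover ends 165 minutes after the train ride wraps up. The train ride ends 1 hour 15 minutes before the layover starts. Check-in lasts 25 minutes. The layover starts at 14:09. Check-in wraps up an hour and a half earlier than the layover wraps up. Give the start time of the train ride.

11:14

The train ride ends at 14:09 − 75 min = 12:54.
The layover ends at 12:54 + 165 min = 15:39.
Check-in ends at 15:39 − 90 min = 14:09.
Check-in starts at 14:09 − 25 min = 13:44.
The train ride starts at 13:44 − 150 min = 11:14.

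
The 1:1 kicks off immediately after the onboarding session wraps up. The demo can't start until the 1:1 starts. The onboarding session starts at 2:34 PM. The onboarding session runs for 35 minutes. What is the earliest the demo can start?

3:09 PM

The onboarding session ends at 2:34 PM + 35 min = 3:09 PM.
So the 1:1 starts at 3:09 PM.
The demo is bounded by the 1:1, so the earliest it can start is 3:09 PM.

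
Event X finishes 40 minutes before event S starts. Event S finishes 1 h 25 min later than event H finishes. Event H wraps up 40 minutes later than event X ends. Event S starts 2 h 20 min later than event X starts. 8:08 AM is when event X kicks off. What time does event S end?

Event S starts at 8:08 AM + 140 min = 10:28 AM.
Event X ends at 10:28 AM − 40 min = 9:48 AM.
Event H ends at 9:48 AM + 40 min = 10:28 AM.
Event S ends at 10:28 AM + 85 min = 11:53 AM.

11:53 AM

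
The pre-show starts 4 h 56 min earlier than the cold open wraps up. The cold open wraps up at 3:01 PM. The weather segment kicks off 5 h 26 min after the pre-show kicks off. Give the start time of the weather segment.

The pre-show starts at 3:01 PM − 296 min = 10:05 AM.
The weather segment starts at 10:05 AM + 326 min = 3:31 PM.

3:31 PM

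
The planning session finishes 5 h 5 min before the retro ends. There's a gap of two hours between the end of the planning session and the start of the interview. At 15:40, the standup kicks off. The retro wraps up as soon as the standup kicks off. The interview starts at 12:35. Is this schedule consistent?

The retro ends at 15:40.
The planning session ends at 15:40 − 305 min = 10:35.
The interview starts at 10:35 + 120 min = 12:35.
That matches the stated 12:35, so the schedule is consistent.

Yes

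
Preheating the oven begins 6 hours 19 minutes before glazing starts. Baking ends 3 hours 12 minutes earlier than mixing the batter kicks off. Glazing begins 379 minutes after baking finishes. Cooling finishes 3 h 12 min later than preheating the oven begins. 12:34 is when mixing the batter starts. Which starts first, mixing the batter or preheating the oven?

preheating the oven

Baking ends at 12:34 − 192 min = 09:22.
Glazing starts at 09:22 + 379 min = 15:41.
Preheating the oven starts at 15:41 − 379 min = 09:22.
Mixing the batter starts at 12:34 and preheating the oven starts at 09:22, so preheating the oven is first.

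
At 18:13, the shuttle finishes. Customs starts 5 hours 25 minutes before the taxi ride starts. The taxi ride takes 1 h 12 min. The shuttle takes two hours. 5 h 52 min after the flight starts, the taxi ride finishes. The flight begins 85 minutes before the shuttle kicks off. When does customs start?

The shuttle starts at 18:13 − 120 min = 16:13.
The flight starts at 16:13 − 85 min = 14:48.
The taxi ride ends at 14:48 + 352 min = 20:40.
The taxi ride starts at 20:40 − 72 min = 19:28.
Customs starts at 19:28 − 325 min = 14:03.

14:03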